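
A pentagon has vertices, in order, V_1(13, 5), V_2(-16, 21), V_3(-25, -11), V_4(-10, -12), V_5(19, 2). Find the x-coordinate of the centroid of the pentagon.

-830/117

Apply the surveyor's formula. First the cross-terms c_i = x_i·y_{i+1} − x_{i+1}·y_i:
  353, 701, 190, 208, 69  ⇒  2A = 1521, A = 760.5.
Then Σ (x_i + x_{i+1})·c_i = -32370, so x̄ = -32370 / (6·760.5) = -830/117.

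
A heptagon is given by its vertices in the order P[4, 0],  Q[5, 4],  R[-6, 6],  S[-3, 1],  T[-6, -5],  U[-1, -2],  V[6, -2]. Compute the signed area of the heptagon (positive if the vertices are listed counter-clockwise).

66

Apply the shoelace (surveyor's) formula: 2A = Σ (x_i·y_{i+1} − x_{i+1}·y_i), indices taken mod 7.
Σ = (16) + (54) + (12) + (21) + (7) + (14) + (8) = 132
Signed area = Σ/2 = 66 (positive ⇒ counter-clockwise traversal).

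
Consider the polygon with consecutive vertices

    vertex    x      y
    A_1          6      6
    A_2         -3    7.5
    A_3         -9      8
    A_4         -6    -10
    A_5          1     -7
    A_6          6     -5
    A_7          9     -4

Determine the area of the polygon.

216.25

Cross-terms: 63, 43.5, 138, 52, 37, 21, 78  ⇒  Σ = 432.5
Area = |Σ|/2 = 216.25.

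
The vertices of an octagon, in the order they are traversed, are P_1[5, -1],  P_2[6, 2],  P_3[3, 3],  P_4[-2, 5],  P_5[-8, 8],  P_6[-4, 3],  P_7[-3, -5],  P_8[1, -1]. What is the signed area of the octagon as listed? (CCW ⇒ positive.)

61

Cross-terms: 16, 12, 21, 24, 8, 29, 8, 4  ⇒  Σ = 122
Signed area = Σ/2 = 61 (positive ⇒ counter-clockwise traversal).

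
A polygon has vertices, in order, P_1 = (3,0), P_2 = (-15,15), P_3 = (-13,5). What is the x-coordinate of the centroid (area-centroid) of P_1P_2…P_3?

Apply the shoelace formula. First the cross-terms c_i = x_i·y_{i+1} − x_{i+1}·y_i:
  45, 120, -15  ⇒  2A = 150, A = 75.
Then Σ (x_i + x_{i+1})·c_i = -3750, so x̄ = -3750 / (6·75) = -25/3.

-25/3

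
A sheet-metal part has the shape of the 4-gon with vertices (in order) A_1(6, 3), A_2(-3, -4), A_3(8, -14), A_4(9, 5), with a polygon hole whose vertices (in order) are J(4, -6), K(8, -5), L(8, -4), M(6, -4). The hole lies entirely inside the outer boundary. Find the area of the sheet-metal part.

Outer boundary:
Apply the shoelace (surveyor's) formula: 2A = Σ (x_i·y_{i+1} − x_{i+1}·y_i), indices taken mod 4.
Σ = (-15) + (74) + (166) + (-3) = 222
Area = |Σ|/2 = 111.
Hole:
Σ = (28) + (8) + (-8) + (-20) = 8
Area = |Σ|/2 = 4.
Net area = 111 − 4 = 107.

107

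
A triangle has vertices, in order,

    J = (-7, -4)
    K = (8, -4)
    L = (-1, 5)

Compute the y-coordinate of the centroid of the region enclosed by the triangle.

Apply the surveyor's formula. First the cross-terms c_i = x_i·y_{i+1} − x_{i+1}·y_i:
  60, 36, 39  ⇒  2A = 135, A = 67.5.
Then Σ (y_i + y_{i+1})·c_i = -405, so ȳ = -405 / (6·67.5) = -1.

-1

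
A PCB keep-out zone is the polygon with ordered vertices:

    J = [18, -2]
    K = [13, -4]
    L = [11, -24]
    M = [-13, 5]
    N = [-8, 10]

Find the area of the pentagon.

412.5

Apply Gauss's area formula: 2A = Σ (x_i·y_{i+1} − x_{i+1}·y_i), indices taken mod 5.
J→K: (18)(-4) − (13)(-2) = -46
K→L: (13)(-24) − (11)(-4) = -268
L→M: (11)(5) − (-13)(-24) = -257
M→N: (-13)(10) − (-8)(5) = -90
N→J: (-8)(-2) − (18)(10) = -164
Σ = -825
Area = |Σ|/2 = 412.5.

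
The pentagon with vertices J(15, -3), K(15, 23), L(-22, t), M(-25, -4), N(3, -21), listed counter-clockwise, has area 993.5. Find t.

Write out the shoelace sum; only the two edges meeting at L involve t:
2·Area = [(15·t − (-22)·23) + ((-22)·(-4) − (-25)·t)] + 1233
       = 40·t + 1827 = 1987
⇒ t = 4.

4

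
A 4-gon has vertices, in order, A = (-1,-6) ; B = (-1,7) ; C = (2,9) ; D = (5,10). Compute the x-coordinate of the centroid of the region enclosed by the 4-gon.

Apply the shoelace (surveyor's) formula. First the cross-terms c_i = x_i·y_{i+1} − x_{i+1}·y_i:
  -13, -23, -25, -20  ⇒  2A = -81, A = -40.5.
Then Σ (x_i + x_{i+1})·c_i = -252, so x̄ = -252 / (6·(-40.5)) = 28/27.

28/27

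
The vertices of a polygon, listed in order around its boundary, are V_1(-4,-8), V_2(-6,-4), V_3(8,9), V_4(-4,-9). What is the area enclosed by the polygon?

47

Apply the surveyor's formula: 2A = Σ (x_i·y_{i+1} − x_{i+1}·y_i), indices taken mod 4.
Σ = (-32) + (-22) + (-36) + (-4) = -94
Area = |Σ|/2 = 47.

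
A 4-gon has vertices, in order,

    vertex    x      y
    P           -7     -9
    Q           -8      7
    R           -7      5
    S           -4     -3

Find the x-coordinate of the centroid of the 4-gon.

-19/3

Apply Gauss's area formula. First the cross-terms c_i = x_i·y_{i+1} − x_{i+1}·y_i:
  -121, 9, 41, 15  ⇒  2A = -56, A = -28.
Then Σ (x_i + x_{i+1})·c_i = 1064, so x̄ = 1064 / (6·(-28)) = -19/3.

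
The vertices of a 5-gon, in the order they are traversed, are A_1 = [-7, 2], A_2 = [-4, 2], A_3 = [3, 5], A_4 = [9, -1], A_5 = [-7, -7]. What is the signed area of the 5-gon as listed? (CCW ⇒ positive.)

-106.5

Apply the surveyor's formula: 2A = Σ (x_i·y_{i+1} − x_{i+1}·y_i), indices taken mod 5.
Σ = (-6) + (-26) + (-48) + (-70) + (-63) = -213
Signed area = Σ/2 = -106.5 (negative ⇒ clockwise traversal).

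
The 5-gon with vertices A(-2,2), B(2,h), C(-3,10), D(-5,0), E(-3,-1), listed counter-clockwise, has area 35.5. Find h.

8

The doubled signed area Σ (x_i y_{i+1} − x_{i+1} y_i) is linear in h.
With h=0 it equals 63; the coefficient of h is 1 (from the two edges through B).
So 1·h + 63 = 2·35.5 = 71 ⇒ h = 8.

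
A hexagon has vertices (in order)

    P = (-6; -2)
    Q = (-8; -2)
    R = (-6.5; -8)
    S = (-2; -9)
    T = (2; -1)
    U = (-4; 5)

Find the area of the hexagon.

P→Q: (-6)(-2) − (-8)(-2) = -4
Q→R: (-8)(-8) − (-6.5)(-2) = 51
R→S: (-6.5)(-9) − (-2)(-8) = 42.5
S→T: (-2)(-1) − (2)(-9) = 20
T→U: (2)(5) − (-4)(-1) = 6
U→P: (-4)(-2) − (-6)(5) = 38
Σ = 153.5
Area = |Σ|/2 = 76.75.

76.75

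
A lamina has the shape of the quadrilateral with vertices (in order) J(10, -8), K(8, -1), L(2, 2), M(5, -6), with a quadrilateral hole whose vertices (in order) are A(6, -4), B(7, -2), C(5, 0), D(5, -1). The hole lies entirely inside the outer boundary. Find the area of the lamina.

31.5

Outer boundary:
Cross-terms: 54, 18, -22, 20  ⇒  Σ = 70
Area = |Σ|/2 = 35.
Hole:
A→B: (6)(-2) − (7)(-4) = 16
B→C: (7)(0) − (5)(-2) = 10
C→D: (5)(-1) − (5)(0) = -5
D→A: (5)(-4) − (6)(-1) = -14
Σ = 7
Area = |Σ|/2 = 3.5.
Net area = 35 − 3.5 = 31.5.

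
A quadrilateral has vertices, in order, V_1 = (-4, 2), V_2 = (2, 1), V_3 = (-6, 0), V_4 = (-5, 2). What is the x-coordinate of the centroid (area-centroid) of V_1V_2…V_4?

Apply the shoelace (surveyor's) formula. First the cross-terms c_i = x_i·y_{i+1} − x_{i+1}·y_i:
  -8, 6, -12, -2  ⇒  2A = -16, A = -8.
Then Σ (x_i + x_{i+1})·c_i = 142, so x̄ = 142 / (6·(-8)) = -71/24.

-71/24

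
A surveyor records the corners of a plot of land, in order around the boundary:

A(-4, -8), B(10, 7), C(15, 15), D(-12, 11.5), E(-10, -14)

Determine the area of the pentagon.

378.25

Apply the shoelace (surveyor's) formula: 2A = Σ (x_i·y_{i+1} − x_{i+1}·y_i), indices taken mod 5.
Cross-terms: 52, 45, 352.5, 283, 24  ⇒  Σ = 756.5
Area = |Σ|/2 = 378.25.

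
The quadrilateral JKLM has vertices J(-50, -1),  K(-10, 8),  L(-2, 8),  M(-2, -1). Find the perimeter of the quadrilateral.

106

|JK| = √((40)² + (9)²) = √1681 = 41
|KL| = √((8)² + (0)²) = √64 = 8
|LM| = √((0)² + (-9)²) = √81 = 9
|MJ| = √((-48)² + (0)²) = √2304 = 48
Perimeter = 41 + 8 + 9 + 48 = 106.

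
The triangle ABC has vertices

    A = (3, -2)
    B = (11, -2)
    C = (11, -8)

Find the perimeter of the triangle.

24

|AB| = √((8)² + (0)²) = √64 = 8
|BC| = √((0)² + (-6)²) = √36 = 6
|CA| = √((-8)² + (6)²) = √100 = 10
Perimeter = 8 + 6 + 10 = 24.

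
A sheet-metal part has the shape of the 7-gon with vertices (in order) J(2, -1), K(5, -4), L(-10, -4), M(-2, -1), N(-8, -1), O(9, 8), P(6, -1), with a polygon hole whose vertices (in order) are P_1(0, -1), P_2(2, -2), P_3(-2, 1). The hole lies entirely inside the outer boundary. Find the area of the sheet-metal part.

Outer boundary:
Apply the surveyor's formula: 2A = Σ (x_i·y_{i+1} − x_{i+1}·y_i), indices taken mod 7.
Σ = (-3) + (-60) + (2) + (-6) + (-55) + (-57) + (-4) = -183
Area = |Σ|/2 = 91.5.
Hole:
Apply the shoelace formula: 2A = Σ (x_i·y_{i+1} − x_{i+1}·y_i), indices taken mod 3.
P_1→P_2: (0)(-2) − (2)(-1) = 2
P_2→P_3: (2)(1) − (-2)(-2) = -2
P_3→P_1: (-2)(-1) − (0)(1) = 2
Σ = 2
Area = |Σ|/2 = 1.
Net area = 91.5 − 1 = 90.5.

90.5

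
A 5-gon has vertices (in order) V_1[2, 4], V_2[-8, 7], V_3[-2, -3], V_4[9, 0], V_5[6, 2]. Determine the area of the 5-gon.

Cross-terms: 46, 38, 27, 18, 20  ⇒  Σ = 149
Area = |Σ|/2 = 74.5.

74.5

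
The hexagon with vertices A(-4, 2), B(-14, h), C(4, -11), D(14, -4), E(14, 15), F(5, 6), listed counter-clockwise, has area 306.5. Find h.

Write out the shoelace sum; only the two edges meeting at B involve h:
2·Area = [((-4)·h − (-14)·2) + ((-14)·(-11) − 4·h)] + 447
       = -8·h + 629 = 613
⇒ h = 2.

2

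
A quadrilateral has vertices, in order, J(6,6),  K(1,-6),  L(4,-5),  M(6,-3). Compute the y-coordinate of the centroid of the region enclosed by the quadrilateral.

-191/147

Apply Gauss's area formula. First the cross-terms c_i = x_i·y_{i+1} − x_{i+1}·y_i:
  -42, 19, 18, 54  ⇒  2A = 49, A = 24.5.
Then Σ (y_i + y_{i+1})·c_i = -191, so ȳ = -191 / (6·24.5) = -191/147.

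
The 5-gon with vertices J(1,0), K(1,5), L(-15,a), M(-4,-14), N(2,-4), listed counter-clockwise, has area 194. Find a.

The doubled signed area Σ (x_i y_{i+1} − x_{i+1} y_i) is linear in a.
With a=0 it equals 338; the coefficient of a is 5 (from the two edges through L).
So 5·a + 338 = 2·194 = 388 ⇒ a = 10.

10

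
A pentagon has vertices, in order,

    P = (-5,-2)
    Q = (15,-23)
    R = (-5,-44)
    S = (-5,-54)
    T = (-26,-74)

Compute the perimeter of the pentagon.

172

|PQ| = √((20)² + (-21)²) = √841 = 29
|QR| = √((-20)² + (-21)²) = √841 = 29
|RS| = √((0)² + (-10)²) = √100 = 10
|ST| = √((-21)² + (-20)²) = √841 = 29
|TP| = √((21)² + (72)²) = √5625 = 75
Perimeter = 29 + 29 + 10 + 29 + 75 = 172.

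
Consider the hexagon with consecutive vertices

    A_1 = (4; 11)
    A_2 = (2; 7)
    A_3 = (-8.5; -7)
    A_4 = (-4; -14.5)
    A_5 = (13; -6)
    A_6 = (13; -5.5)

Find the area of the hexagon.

Σ = (6) + (45.5) + (95.25) + (212.5) + (6.5) + (165) = 530.75
Area = |Σ|/2 = 265.375.

265.375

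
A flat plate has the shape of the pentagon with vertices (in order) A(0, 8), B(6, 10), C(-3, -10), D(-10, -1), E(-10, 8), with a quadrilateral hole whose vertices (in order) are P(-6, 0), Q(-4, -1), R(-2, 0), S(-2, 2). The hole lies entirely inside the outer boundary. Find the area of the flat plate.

166.5

Outer boundary:
Apply the shoelace (surveyor's) formula: 2A = Σ (x_i·y_{i+1} − x_{i+1}·y_i), indices taken mod 5.
A→B: (0)(10) − (6)(8) = -48
B→C: (6)(-10) − (-3)(10) = -30
C→D: (-3)(-1) − (-10)(-10) = -97
D→E: (-10)(8) − (-10)(-1) = -90
E→A: (-10)(8) − (0)(8) = -80
Σ = -345
Area = |Σ|/2 = 172.5.
Hole:
Apply the surveyor's formula: 2A = Σ (x_i·y_{i+1} − x_{i+1}·y_i), indices taken mod 4.
P→Q: (-6)(-1) − (-4)(0) = 6
Q→R: (-4)(0) − (-2)(-1) = -2
R→S: (-2)(2) − (-2)(0) = -4
S→P: (-2)(0) − (-6)(2) = 12
Σ = 12
Area = |Σ|/2 = 6.
Net area = 172.5 − 6 = 166.5.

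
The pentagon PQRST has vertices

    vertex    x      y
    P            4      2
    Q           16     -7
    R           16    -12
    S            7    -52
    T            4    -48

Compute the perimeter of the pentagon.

116

|PQ| = √((12)² + (-9)²) = √225 = 15
|QR| = √((0)² + (-5)²) = √25 = 5
|RS| = √((-9)² + (-40)²) = √1681 = 41
|ST| = √((-3)² + (4)²) = √25 = 5
|TP| = √((0)² + (50)²) = √2500 = 50
Perimeter = 15 + 5 + 41 + 5 + 50 = 116.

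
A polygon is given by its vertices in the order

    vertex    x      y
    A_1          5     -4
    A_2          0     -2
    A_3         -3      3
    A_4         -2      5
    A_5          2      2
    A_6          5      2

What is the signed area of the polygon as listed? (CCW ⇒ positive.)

Σ = (-10) + (-6) + (-9) + (-14) + (-6) + (-30) = -75
Signed area = Σ/2 = -37.5 (negative ⇒ clockwise traversal).

-37.5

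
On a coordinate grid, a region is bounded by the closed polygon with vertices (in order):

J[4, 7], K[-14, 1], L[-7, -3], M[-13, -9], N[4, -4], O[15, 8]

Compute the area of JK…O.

214

Apply the shoelace (surveyor's) formula: 2A = Σ (x_i·y_{i+1} − x_{i+1}·y_i), indices taken mod 6.
Cross-terms: 102, 49, 24, 88, 92, 73  ⇒  Σ = 428
Area = |Σ|/2 = 214.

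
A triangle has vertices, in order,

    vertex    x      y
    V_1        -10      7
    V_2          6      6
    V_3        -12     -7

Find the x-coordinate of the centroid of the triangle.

-16/3

Apply the shoelace formula. First the cross-terms c_i = x_i·y_{i+1} − x_{i+1}·y_i:
  -102, 30, -154  ⇒  2A = -226, A = -113.
Then Σ (x_i + x_{i+1})·c_i = 3616, so x̄ = 3616 / (6·(-113)) = -16/3.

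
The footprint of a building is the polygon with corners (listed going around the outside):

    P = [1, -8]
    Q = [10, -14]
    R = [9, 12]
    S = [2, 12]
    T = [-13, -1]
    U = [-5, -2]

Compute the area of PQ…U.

306.5

P→Q: (1)(-14) − (10)(-8) = 66
Q→R: (10)(12) − (9)(-14) = 246
R→S: (9)(12) − (2)(12) = 84
S→T: (2)(-1) − (-13)(12) = 154
T→U: (-13)(-2) − (-5)(-1) = 21
U→P: (-5)(-8) − (1)(-2) = 42
Σ = 613
Area = |Σ|/2 = 306.5.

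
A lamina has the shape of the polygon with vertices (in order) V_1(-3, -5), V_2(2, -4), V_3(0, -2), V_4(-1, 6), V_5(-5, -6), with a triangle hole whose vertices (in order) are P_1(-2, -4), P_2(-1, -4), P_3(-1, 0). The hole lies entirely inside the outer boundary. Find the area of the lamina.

Outer boundary:
Apply the surveyor's formula: 2A = Σ (x_i·y_{i+1} − x_{i+1}·y_i), indices taken mod 5.
V_1→V_2: (-3)(-4) − (2)(-5) = 22
V_2→V_3: (2)(-2) − (0)(-4) = -4
V_3→V_4: (0)(6) − (-1)(-2) = -2
V_4→V_5: (-1)(-6) − (-5)(6) = 36
V_5→V_1: (-5)(-5) − (-3)(-6) = 7
Σ = 59
Area = |Σ|/2 = 29.5.
Hole:
Σ = (4) + (-4) + (4) = 4
Area = |Σ|/2 = 2.
Net area = 29.5 − 2 = 27.5.

27.5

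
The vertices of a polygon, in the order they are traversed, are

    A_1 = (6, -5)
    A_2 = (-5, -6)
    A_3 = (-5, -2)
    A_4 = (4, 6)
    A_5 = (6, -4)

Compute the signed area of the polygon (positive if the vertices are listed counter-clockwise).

Apply Gauss's area formula: 2A = Σ (x_i·y_{i+1} − x_{i+1}·y_i), indices taken mod 5.
Cross-terms: -61, -20, -22, -52, -6  ⇒  Σ = -161
Signed area = Σ/2 = -80.5 (negative ⇒ clockwise traversal).

-80.5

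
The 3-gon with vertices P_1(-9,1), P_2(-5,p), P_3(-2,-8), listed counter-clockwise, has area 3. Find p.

Write out the shoelace sum; only the two edges meeting at P_2 involve p:
2·Area = [((-9)·p − (-5)·1) + ((-5)·(-8) − (-2)·p)] + -74
       = -7·p + -29 = 6
⇒ p = -5.

-5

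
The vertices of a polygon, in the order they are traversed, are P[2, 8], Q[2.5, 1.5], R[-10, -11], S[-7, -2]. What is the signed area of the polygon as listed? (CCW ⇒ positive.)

Apply the shoelace (surveyor's) formula: 2A = Σ (x_i·y_{i+1} − x_{i+1}·y_i), indices taken mod 4.
Σ = (-17) + (-12.5) + (-57) + (-52) = -138.5
Signed area = Σ/2 = -69.25 (negative ⇒ clockwise traversal).

-69.25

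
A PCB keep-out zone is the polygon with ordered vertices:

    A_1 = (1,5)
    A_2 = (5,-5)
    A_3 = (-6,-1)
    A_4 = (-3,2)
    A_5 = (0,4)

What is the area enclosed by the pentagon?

48

A_1→A_2: (1)(-5) − (5)(5) = -30
A_2→A_3: (5)(-1) − (-6)(-5) = -35
A_3→A_4: (-6)(2) − (-3)(-1) = -15
A_4→A_5: (-3)(4) − (0)(2) = -12
A_5→A_1: (0)(5) − (1)(4) = -4
Σ = -96
Area = |Σ|/2 = 48.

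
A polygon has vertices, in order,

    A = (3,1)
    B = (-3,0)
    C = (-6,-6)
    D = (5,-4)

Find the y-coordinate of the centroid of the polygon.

Apply the surveyor's formula. First the cross-terms c_i = x_i·y_{i+1} − x_{i+1}·y_i:
  3, 18, 54, 17  ⇒  2A = 92, A = 46.
Then Σ (y_i + y_{i+1})·c_i = -696, so ȳ = -696 / (6·46) = -58/23.

-58/23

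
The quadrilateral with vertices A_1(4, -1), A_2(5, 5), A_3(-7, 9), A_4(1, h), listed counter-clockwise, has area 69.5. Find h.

-4

Write out the shoelace sum; only the two edges meeting at A_4 involve h:
2·Area = [((-7)·h − 1·9) + (1·(-1) − 4·h)] + 105
       = -11·h + 95 = 139
⇒ h = -4.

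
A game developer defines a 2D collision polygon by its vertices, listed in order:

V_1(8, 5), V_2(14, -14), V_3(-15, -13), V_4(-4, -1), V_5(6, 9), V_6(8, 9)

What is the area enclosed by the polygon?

Apply the shoelace formula: 2A = Σ (x_i·y_{i+1} − x_{i+1}·y_i), indices taken mod 6.
Σ = (-182) + (-392) + (-37) + (-30) + (-18) + (-32) = -691
Area = |Σ|/2 = 345.5.

345.5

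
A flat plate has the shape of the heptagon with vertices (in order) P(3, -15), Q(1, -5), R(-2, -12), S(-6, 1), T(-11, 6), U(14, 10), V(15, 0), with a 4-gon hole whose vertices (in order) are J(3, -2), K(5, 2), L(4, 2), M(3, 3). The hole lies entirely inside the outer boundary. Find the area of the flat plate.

Outer boundary:
Apply the shoelace (surveyor's) formula: 2A = Σ (x_i·y_{i+1} − x_{i+1}·y_i), indices taken mod 7.
Σ = (0) + (-22) + (-74) + (-25) + (-194) + (-150) + (-225) = -690
Area = |Σ|/2 = 345.
Hole:
Apply Gauss's area formula: 2A = Σ (x_i·y_{i+1} − x_{i+1}·y_i), indices taken mod 4.
Cross-terms: 16, 2, 6, -15  ⇒  Σ = 9
Area = |Σ|/2 = 4.5.
Net area = 345 − 4.5 = 340.5.

340.5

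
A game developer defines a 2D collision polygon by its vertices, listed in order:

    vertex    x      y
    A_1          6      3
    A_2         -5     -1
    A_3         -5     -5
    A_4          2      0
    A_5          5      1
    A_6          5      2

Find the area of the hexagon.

24.5

Cross-terms: 9, 20, 10, 2, 5, 3  ⇒  Σ = 49
Area = |Σ|/2 = 24.5.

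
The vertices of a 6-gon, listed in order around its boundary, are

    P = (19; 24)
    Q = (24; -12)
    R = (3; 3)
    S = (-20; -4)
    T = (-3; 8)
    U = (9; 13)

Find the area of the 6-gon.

Apply the shoelace formula: 2A = Σ (x_i·y_{i+1} − x_{i+1}·y_i), indices taken mod 6.
Σ = (-804) + (108) + (48) + (-172) + (-111) + (-31) = -962
Area = |Σ|/2 = 481.

481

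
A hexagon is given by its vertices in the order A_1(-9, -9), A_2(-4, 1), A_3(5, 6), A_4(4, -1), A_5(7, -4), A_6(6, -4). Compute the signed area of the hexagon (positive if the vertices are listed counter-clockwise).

-103

Apply the surveyor's formula: 2A = Σ (x_i·y_{i+1} − x_{i+1}·y_i), indices taken mod 6.
Cross-terms: -45, -29, -29, -9, -4, -90  ⇒  Σ = -206
Signed area = Σ/2 = -103 (negative ⇒ clockwise traversal).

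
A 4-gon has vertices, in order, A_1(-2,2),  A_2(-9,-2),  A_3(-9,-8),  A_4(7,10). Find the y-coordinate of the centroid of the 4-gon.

Apply the shoelace formula. First the cross-terms c_i = x_i·y_{i+1} − x_{i+1}·y_i:
  22, 54, -34, 34  ⇒  2A = 76, A = 38.
Then Σ (y_i + y_{i+1})·c_i = -200, so ȳ = -200 / (6·38) = -50/57.

-50/57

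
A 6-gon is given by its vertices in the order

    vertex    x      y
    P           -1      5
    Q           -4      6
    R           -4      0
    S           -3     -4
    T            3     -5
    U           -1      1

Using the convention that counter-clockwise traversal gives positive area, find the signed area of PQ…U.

Apply the shoelace formula: 2A = Σ (x_i·y_{i+1} − x_{i+1}·y_i), indices taken mod 6.
Σ = (14) + (24) + (16) + (27) + (-2) + (-4) = 75
Signed area = Σ/2 = 37.5 (positive ⇒ counter-clockwise traversal).

37.5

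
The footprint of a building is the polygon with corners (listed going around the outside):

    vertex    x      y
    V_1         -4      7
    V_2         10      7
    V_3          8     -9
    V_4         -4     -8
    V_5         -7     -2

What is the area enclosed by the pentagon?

224.5

Apply the shoelace formula: 2A = Σ (x_i·y_{i+1} − x_{i+1}·y_i), indices taken mod 5.
V_1→V_2: (-4)(7) − (10)(7) = -98
V_2→V_3: (10)(-9) − (8)(7) = -146
V_3→V_4: (8)(-8) − (-4)(-9) = -100
V_4→V_5: (-4)(-2) − (-7)(-8) = -48
V_5→V_1: (-7)(7) − (-4)(-2) = -57
Σ = -449
Area = |Σ|/2 = 224.5.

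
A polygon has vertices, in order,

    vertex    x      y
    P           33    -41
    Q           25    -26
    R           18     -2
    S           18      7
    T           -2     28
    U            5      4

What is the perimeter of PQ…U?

158

|PQ| = √((-8)² + (15)²) = √289 = 17
|QR| = √((-7)² + (24)²) = √625 = 25
|RS| = √((0)² + (9)²) = √81 = 9
|ST| = √((-20)² + (21)²) = √841 = 29
|TU| = √((7)² + (-24)²) = √625 = 25
|UP| = √((28)² + (-45)²) = √2809 = 53
Perimeter = 17 + 25 + 9 + 29 + 25 + 53 = 158.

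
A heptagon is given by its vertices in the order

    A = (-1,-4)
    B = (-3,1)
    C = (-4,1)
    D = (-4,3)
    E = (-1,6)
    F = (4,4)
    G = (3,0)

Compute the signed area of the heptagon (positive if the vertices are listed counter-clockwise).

-46.5

Apply the shoelace (surveyor's) formula: 2A = Σ (x_i·y_{i+1} − x_{i+1}·y_i), indices taken mod 7.
Σ = (-13) + (1) + (-8) + (-21) + (-28) + (-12) + (-12) = -93
Signed area = Σ/2 = -46.5 (negative ⇒ clockwise traversal).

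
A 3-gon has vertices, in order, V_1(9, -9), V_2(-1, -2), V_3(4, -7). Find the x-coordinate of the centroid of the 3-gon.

Apply the surveyor's formula. First the cross-terms c_i = x_i·y_{i+1} − x_{i+1}·y_i:
  -27, 15, 27  ⇒  2A = 15, A = 7.5.
Then Σ (x_i + x_{i+1})·c_i = 180, so x̄ = 180 / (6·7.5) = 4.

4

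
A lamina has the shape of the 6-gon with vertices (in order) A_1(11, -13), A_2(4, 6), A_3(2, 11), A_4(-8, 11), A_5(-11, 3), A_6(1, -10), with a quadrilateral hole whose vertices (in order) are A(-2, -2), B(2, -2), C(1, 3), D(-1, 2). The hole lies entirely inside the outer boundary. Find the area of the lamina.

267

Outer boundary:
A_1→A_2: (11)(6) − (4)(-13) = 118
A_2→A_3: (4)(11) − (2)(6) = 32
A_3→A_4: (2)(11) − (-8)(11) = 110
A_4→A_5: (-8)(3) − (-11)(11) = 97
A_5→A_6: (-11)(-10) − (1)(3) = 107
A_6→A_1: (1)(-13) − (11)(-10) = 97
Σ = 561
Area = |Σ|/2 = 280.5.
Hole:
A→B: (-2)(-2) − (2)(-2) = 8
B→C: (2)(3) − (1)(-2) = 8
C→D: (1)(2) − (-1)(3) = 5
D→A: (-1)(-2) − (-2)(2) = 6
Σ = 27
Area = |Σ|/2 = 13.5.
Net area = 280.5 − 13.5 = 267.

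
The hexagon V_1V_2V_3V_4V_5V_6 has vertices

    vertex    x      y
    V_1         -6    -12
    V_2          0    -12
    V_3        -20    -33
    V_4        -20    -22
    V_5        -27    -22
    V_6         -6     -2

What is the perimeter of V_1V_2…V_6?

|V_1V_2| = √((6)² + (0)²) = √36 = 6
|V_2V_3| = √((-20)² + (-21)²) = √841 = 29
|V_3V_4| = √((0)² + (11)²) = √121 = 11
|V_4V_5| = √((-7)² + (0)²) = √49 = 7
|V_5V_6| = √((21)² + (20)²) = √841 = 29
|V_6V_1| = √((0)² + (-10)²) = √100 = 10
Perimeter = 6 + 29 + 11 + 7 + 29 + 10 = 92.

92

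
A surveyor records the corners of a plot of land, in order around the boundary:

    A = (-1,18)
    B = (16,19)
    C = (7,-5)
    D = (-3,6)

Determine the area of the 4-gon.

270.5

Apply the shoelace (surveyor's) formula: 2A = Σ (x_i·y_{i+1} − x_{i+1}·y_i), indices taken mod 4.
A→B: (-1)(19) − (16)(18) = -307
B→C: (16)(-5) − (7)(19) = -213
C→D: (7)(6) − (-3)(-5) = 27
D→A: (-3)(18) − (-1)(6) = -48
Σ = -541
Area = |Σ|/2 = 270.5.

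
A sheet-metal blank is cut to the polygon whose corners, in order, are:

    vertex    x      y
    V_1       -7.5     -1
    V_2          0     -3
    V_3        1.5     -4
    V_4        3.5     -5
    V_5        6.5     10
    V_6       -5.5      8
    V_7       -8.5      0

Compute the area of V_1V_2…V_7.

Σ = (22.5) + (4.5) + (6.5) + (67.5) + (107) + (68) + (8.5) = 284.5
Area = |Σ|/2 = 142.25.

142.25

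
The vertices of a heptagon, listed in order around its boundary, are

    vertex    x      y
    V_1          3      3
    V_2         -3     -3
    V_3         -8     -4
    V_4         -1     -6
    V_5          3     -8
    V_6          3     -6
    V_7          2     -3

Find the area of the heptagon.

V_1→V_2: (3)(-3) − (-3)(3) = 0
V_2→V_3: (-3)(-4) − (-8)(-3) = -12
V_3→V_4: (-8)(-6) − (-1)(-4) = 44
V_4→V_5: (-1)(-8) − (3)(-6) = 26
V_5→V_6: (3)(-6) − (3)(-8) = 6
V_6→V_7: (3)(-3) − (2)(-6) = 3
V_7→V_1: (2)(3) − (3)(-3) = 15
Σ = 82
Area = |Σ|/2 = 41.

41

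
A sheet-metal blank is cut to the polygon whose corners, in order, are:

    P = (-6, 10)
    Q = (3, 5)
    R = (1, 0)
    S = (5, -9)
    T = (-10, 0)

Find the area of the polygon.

Apply Gauss's area formula: 2A = Σ (x_i·y_{i+1} − x_{i+1}·y_i), indices taken mod 5.
Cross-terms: -60, -5, -9, -90, -100  ⇒  Σ = -264
Area = |Σ|/2 = 132.

132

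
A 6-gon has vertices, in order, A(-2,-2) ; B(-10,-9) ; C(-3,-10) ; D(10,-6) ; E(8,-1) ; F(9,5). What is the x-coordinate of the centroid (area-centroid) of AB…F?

227/134

Apply the surveyor's formula. First the cross-terms c_i = x_i·y_{i+1} − x_{i+1}·y_i:
  -2, 73, 118, 38, 49, -8  ⇒  2A = 268, A = 134.
Then Σ (x_i + x_{i+1})·c_i = 1362, so x̄ = 1362 / (6·134) = 227/134.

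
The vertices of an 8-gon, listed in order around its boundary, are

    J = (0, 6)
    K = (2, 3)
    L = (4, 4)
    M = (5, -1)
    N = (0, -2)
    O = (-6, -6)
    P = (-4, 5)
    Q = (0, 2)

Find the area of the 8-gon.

62

Σ = (-12) + (-4) + (-24) + (-10) + (-12) + (-54) + (-8) + (0) = -124
Area = |Σ|/2 = 62.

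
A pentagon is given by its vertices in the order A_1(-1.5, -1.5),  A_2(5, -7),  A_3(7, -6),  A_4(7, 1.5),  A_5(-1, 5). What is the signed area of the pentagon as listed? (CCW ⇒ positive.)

67.5

Apply the surveyor's formula: 2A = Σ (x_i·y_{i+1} − x_{i+1}·y_i), indices taken mod 5.
Cross-terms: 18, 19, 52.5, 36.5, 9  ⇒  Σ = 135
Signed area = Σ/2 = 67.5 (positive ⇒ counter-clockwise traversal).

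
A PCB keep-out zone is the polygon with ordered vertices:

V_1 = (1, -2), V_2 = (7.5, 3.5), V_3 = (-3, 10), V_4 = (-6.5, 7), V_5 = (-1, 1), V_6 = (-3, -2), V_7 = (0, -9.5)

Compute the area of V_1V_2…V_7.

95.75

Cross-terms: 18.5, 85.5, 44, 0.5, 5, 28.5, 9.5  ⇒  Σ = 191.5
Area = |Σ|/2 = 95.75.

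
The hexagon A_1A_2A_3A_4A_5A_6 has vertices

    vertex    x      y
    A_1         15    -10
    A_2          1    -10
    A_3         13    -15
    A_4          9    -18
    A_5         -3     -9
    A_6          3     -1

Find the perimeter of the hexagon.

72

|A_1A_2| = √((-14)² + (0)²) = √196 = 14
|A_2A_3| = √((12)² + (-5)²) = √169 = 13
|A_3A_4| = √((-4)² + (-3)²) = √25 = 5
|A_4A_5| = √((-12)² + (9)²) = √225 = 15
|A_5A_6| = √((6)² + (8)²) = √100 = 10
|A_6A_1| = √((12)² + (-9)²) = √225 = 15
Perimeter = 14 + 13 + 5 + 15 + 10 + 15 = 72.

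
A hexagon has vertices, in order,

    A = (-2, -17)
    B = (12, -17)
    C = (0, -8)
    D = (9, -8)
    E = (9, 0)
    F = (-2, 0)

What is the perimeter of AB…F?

74

|AB| = √((14)² + (0)²) = √196 = 14
|BC| = √((-12)² + (9)²) = √225 = 15
|CD| = √((9)² + (0)²) = √81 = 9
|DE| = √((0)² + (8)²) = √64 = 8
|EF| = √((-11)² + (0)²) = √121 = 11
|FA| = √((0)² + (-17)²) = √289 = 17
Perimeter = 14 + 15 + 9 + 8 + 11 + 17 = 74.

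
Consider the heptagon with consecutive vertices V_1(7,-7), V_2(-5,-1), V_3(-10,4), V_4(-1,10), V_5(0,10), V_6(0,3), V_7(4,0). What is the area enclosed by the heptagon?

Apply the shoelace formula: 2A = Σ (x_i·y_{i+1} − x_{i+1}·y_i), indices taken mod 7.
V_1→V_2: (7)(-1) − (-5)(-7) = -42
V_2→V_3: (-5)(4) − (-10)(-1) = -30
V_3→V_4: (-10)(10) − (-1)(4) = -96
V_4→V_5: (-1)(10) − (0)(10) = -10
V_5→V_6: (0)(3) − (0)(10) = 0
V_6→V_7: (0)(0) − (4)(3) = -12
V_7→V_1: (4)(-7) − (7)(0) = -28
Σ = -218
Area = |Σ|/2 = 109.

109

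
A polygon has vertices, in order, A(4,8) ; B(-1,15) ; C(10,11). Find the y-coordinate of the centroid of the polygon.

Apply the surveyor's formula. First the cross-terms c_i = x_i·y_{i+1} − x_{i+1}·y_i:
  68, -161, 36  ⇒  2A = -57, A = -28.5.
Then Σ (y_i + y_{i+1})·c_i = -1938, so ȳ = -1938 / (6·(-28.5)) = 34/3.

34/3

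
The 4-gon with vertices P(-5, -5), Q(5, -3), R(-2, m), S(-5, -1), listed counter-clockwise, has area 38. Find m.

2

Write out the shoelace sum; only the two edges meeting at R involve m:
2·Area = [(5·m − (-2)·(-3)) + ((-2)·(-1) − (-5)·m)] + 60
       = 10·m + 56 = 76
⇒ m = 2.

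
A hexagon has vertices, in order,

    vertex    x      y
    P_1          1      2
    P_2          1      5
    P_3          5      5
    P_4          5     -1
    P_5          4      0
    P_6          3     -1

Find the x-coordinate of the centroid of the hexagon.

Apply the surveyor's formula. First the cross-terms c_i = x_i·y_{i+1} − x_{i+1}·y_i:
  3, -20, -30, 4, -4, 7  ⇒  2A = -40, A = -20.
Then Σ (x_i + x_{i+1})·c_i = -378, so x̄ = -378 / (6·(-20)) = 3.15.

3.15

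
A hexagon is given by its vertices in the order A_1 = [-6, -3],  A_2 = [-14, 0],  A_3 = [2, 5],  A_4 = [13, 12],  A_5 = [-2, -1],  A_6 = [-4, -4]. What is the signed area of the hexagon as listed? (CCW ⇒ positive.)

-75

Apply the shoelace (surveyor's) formula: 2A = Σ (x_i·y_{i+1} − x_{i+1}·y_i), indices taken mod 6.
Cross-terms: -42, -70, -41, 11, 4, -12  ⇒  Σ = -150
Signed area = Σ/2 = -75 (negative ⇒ clockwise traversal).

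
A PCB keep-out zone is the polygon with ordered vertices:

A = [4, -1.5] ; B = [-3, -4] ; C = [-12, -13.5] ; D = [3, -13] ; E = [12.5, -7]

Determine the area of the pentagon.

159.625

Apply the shoelace (surveyor's) formula: 2A = Σ (x_i·y_{i+1} − x_{i+1}·y_i), indices taken mod 5.
Σ = (-20.5) + (-7.5) + (196.5) + (141.5) + (9.25) = 319.25
Area = |Σ|/2 = 159.625.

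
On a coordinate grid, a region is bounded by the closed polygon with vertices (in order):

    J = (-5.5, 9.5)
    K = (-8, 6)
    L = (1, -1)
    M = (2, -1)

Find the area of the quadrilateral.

29.75

J→K: (-5.5)(6) − (-8)(9.5) = 43
K→L: (-8)(-1) − (1)(6) = 2
L→M: (1)(-1) − (2)(-1) = 1
M→J: (2)(9.5) − (-5.5)(-1) = 13.5
Σ = 59.5
Area = |Σ|/2 = 29.75.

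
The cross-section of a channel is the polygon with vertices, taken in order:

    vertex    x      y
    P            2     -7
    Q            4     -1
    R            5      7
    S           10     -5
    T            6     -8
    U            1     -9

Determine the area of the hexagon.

60.5

Apply Gauss's area formula: 2A = Σ (x_i·y_{i+1} − x_{i+1}·y_i), indices taken mod 6.
P→Q: (2)(-1) − (4)(-7) = 26
Q→R: (4)(7) − (5)(-1) = 33
R→S: (5)(-5) − (10)(7) = -95
S→T: (10)(-8) − (6)(-5) = -50
T→U: (6)(-9) − (1)(-8) = -46
U→P: (1)(-7) − (2)(-9) = 11
Σ = -121
Area = |Σ|/2 = 60.5.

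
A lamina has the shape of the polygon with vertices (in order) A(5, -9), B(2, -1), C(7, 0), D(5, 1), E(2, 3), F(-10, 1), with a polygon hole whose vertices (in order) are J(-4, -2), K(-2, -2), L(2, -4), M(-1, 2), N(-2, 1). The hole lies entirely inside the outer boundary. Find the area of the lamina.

65

Outer boundary:
Apply the surveyor's formula: 2A = Σ (x_i·y_{i+1} − x_{i+1}·y_i), indices taken mod 6.
Σ = (13) + (7) + (7) + (13) + (32) + (85) = 157
Area = |Σ|/2 = 78.5.
Hole:
Apply the surveyor's formula: 2A = Σ (x_i·y_{i+1} − x_{i+1}·y_i), indices taken mod 5.
Cross-terms: 4, 12, 0, 3, 8  ⇒  Σ = 27
Area = |Σ|/2 = 13.5.
Net area = 78.5 − 13.5 = 65.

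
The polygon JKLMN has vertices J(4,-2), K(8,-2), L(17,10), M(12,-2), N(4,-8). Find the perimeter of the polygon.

|JK| = √((4)² + (0)²) = √16 = 4
|KL| = √((9)² + (12)²) = √225 = 15
|LM| = √((-5)² + (-12)²) = √169 = 13
|MN| = √((-8)² + (-6)²) = √100 = 10
|NJ| = √((0)² + (6)²) = √36 = 6
Perimeter = 4 + 15 + 13 + 10 + 6 = 48.

48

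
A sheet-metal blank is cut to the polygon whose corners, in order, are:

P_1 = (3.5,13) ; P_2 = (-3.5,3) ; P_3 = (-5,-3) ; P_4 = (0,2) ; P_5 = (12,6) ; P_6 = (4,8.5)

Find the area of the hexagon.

Cross-terms: 56, 25.5, -10, -24, 78, 22.25  ⇒  Σ = 147.75
Area = |Σ|/2 = 73.875.

73.875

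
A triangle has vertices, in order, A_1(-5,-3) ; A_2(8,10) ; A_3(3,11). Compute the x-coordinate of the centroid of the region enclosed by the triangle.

Apply the surveyor's formula. First the cross-terms c_i = x_i·y_{i+1} − x_{i+1}·y_i:
  -26, 58, 46  ⇒  2A = 78, A = 39.
Then Σ (x_i + x_{i+1})·c_i = 468, so x̄ = 468 / (6·39) = 2.

2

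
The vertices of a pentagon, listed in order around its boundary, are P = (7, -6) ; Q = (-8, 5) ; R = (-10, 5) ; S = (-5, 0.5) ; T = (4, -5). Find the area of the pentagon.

25.5

Apply the shoelace formula: 2A = Σ (x_i·y_{i+1} − x_{i+1}·y_i), indices taken mod 5.
Cross-terms: -13, 10, 20, 23, 11  ⇒  Σ = 51
Area = |Σ|/2 = 25.5.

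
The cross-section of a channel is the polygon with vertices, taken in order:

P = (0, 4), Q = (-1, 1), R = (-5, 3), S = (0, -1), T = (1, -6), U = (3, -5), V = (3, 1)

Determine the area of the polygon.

Σ = (4) + (2) + (5) + (1) + (13) + (18) + (12) = 55
Area = |Σ|/2 = 27.5.

27.5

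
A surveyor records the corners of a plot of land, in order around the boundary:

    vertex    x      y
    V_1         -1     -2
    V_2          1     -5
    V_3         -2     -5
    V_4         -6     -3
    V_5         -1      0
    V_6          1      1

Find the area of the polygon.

18.5

Apply Gauss's area formula: 2A = Σ (x_i·y_{i+1} − x_{i+1}·y_i), indices taken mod 6.
Σ = (7) + (-15) + (-24) + (-3) + (-1) + (-1) = -37
Area = |Σ|/2 = 18.5.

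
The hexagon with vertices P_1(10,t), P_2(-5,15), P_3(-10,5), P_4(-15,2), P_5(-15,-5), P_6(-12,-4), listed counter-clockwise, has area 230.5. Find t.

2

Write out the shoelace sum; only the two edges meeting at P_1 involve t:
2·Area = [((-12)·t − 10·(-4)) + (10·15 − (-5)·t)] + 285
       = -7·t + 475 = 461
⇒ t = 2.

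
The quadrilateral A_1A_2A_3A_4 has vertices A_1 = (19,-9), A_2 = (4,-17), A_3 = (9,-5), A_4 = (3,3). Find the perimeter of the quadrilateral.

60

|A_1A_2| = √((-15)² + (-8)²) = √289 = 17
|A_2A_3| = √((5)² + (12)²) = √169 = 13
|A_3A_4| = √((-6)² + (8)²) = √100 = 10
|A_4A_1| = √((16)² + (-12)²) = √400 = 20
Perimeter = 17 + 13 + 10 + 20 = 60.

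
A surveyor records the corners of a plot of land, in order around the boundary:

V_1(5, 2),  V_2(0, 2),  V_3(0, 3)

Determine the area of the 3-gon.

2.5

Apply the surveyor's formula: 2A = Σ (x_i·y_{i+1} − x_{i+1}·y_i), indices taken mod 3.
Σ = (10) + (0) + (-15) = -5
Area = |Σ|/2 = 2.5.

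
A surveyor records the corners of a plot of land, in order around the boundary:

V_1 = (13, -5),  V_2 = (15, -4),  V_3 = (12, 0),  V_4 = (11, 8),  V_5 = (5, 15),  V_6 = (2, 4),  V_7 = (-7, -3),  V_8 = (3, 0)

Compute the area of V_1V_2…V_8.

Apply Gauss's area formula: 2A = Σ (x_i·y_{i+1} − x_{i+1}·y_i), indices taken mod 8.
Cross-terms: 23, 48, 96, 125, -10, 22, 9, -15  ⇒  Σ = 298
Area = |Σ|/2 = 149.

149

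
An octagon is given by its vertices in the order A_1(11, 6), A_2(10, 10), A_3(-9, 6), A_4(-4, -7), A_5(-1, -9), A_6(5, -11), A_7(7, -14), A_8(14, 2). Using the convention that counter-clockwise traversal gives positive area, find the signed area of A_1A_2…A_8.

Apply the surveyor's formula: 2A = Σ (x_i·y_{i+1} − x_{i+1}·y_i), indices taken mod 8.
A_1→A_2: (11)(10) − (10)(6) = 50
A_2→A_3: (10)(6) − (-9)(10) = 150
A_3→A_4: (-9)(-7) − (-4)(6) = 87
A_4→A_5: (-4)(-9) − (-1)(-7) = 29
A_5→A_6: (-1)(-11) − (5)(-9) = 56
A_6→A_7: (5)(-14) − (7)(-11) = 7
A_7→A_8: (7)(2) − (14)(-14) = 210
A_8→A_1: (14)(6) − (11)(2) = 62
Σ = 651
Signed area = Σ/2 = 325.5 (positive ⇒ counter-clockwise traversal).

325.5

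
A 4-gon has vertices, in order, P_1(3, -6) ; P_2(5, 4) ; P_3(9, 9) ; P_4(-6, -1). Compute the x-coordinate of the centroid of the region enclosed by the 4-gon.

Apply the surveyor's formula. First the cross-terms c_i = x_i·y_{i+1} − x_{i+1}·y_i:
  42, 9, 45, 39  ⇒  2A = 135, A = 67.5.
Then Σ (x_i + x_{i+1})·c_i = 480, so x̄ = 480 / (6·67.5) = 32/27.

32/27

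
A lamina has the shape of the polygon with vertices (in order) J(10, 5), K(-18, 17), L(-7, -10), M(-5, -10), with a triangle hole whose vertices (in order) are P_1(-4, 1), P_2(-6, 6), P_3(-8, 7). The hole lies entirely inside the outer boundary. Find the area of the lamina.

Outer boundary:
Apply the surveyor's formula: 2A = Σ (x_i·y_{i+1} − x_{i+1}·y_i), indices taken mod 4.
J→K: (10)(17) − (-18)(5) = 260
K→L: (-18)(-10) − (-7)(17) = 299
L→M: (-7)(-10) − (-5)(-10) = 20
M→J: (-5)(5) − (10)(-10) = 75
Σ = 654
Area = |Σ|/2 = 327.
Hole:
Cross-terms: -18, 6, 20  ⇒  Σ = 8
Area = |Σ|/2 = 4.
Net area = 327 − 4 = 323.

323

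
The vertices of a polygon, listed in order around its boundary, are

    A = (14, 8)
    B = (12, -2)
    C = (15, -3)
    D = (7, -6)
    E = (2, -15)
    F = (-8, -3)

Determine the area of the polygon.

220

Σ = (-124) + (-6) + (-69) + (-93) + (-126) + (-22) = -440
Area = |Σ|/2 = 220.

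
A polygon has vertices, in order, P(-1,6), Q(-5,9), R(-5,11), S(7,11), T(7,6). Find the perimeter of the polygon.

|PQ| = √((-4)² + (3)²) = √25 = 5
|QR| = √((0)² + (2)²) = √4 = 2
|RS| = √((12)² + (0)²) = √144 = 12
|ST| = √((0)² + (-5)²) = √25 = 5
|TP| = √((-8)² + (0)²) = √64 = 8
Perimeter = 5 + 2 + 12 + 5 + 8 = 32.

32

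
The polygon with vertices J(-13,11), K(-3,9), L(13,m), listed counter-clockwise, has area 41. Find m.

14

The doubled signed area Σ (x_i y_{i+1} − x_{i+1} y_i) is linear in m.
With m=0 it equals -58; the coefficient of m is 10 (from the two edges through L).
So 10·m + -58 = 2·41 = 82 ⇒ m = 14.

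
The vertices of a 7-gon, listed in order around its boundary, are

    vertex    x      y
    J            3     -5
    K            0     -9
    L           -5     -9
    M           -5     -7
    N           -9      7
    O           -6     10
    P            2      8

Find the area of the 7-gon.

165

J→K: (3)(-9) − (0)(-5) = -27
K→L: (0)(-9) − (-5)(-9) = -45
L→M: (-5)(-7) − (-5)(-9) = -10
M→N: (-5)(7) − (-9)(-7) = -98
N→O: (-9)(10) − (-6)(7) = -48
O→P: (-6)(8) − (2)(10) = -68
P→J: (2)(-5) − (3)(8) = -34
Σ = -330
Area = |Σ|/2 = 165.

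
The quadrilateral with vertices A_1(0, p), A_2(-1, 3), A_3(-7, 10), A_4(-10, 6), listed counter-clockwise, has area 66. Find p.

-7

Write out the shoelace sum; only the two edges meeting at A_1 involve p:
2·Area = [((-10)·p − 0·6) + (0·3 − (-1)·p)] + 69
       = -9·p + 69 = 132
⇒ p = -7.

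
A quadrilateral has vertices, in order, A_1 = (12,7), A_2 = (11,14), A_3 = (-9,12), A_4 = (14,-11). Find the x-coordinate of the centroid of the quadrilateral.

Apply the shoelace formula. First the cross-terms c_i = x_i·y_{i+1} − x_{i+1}·y_i:
  91, 258, -69, 230  ⇒  2A = 510, A = 255.
Then Σ (x_i + x_{i+1})·c_i = 8244, so x̄ = 8244 / (6·255) = 458/85.

458/85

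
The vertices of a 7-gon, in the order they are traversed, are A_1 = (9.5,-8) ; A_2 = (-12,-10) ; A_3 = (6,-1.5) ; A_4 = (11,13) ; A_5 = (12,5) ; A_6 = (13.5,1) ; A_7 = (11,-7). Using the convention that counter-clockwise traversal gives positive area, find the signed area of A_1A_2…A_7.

-151

Σ = (-191) + (78) + (94.5) + (-101) + (-55.5) + (-105.5) + (-21.5) = -302
Signed area = Σ/2 = -151 (negative ⇒ clockwise traversal).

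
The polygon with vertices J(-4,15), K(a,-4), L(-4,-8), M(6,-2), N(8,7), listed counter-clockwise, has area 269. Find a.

The doubled signed area Σ (x_i y_{i+1} − x_{i+1} y_i) is linear in a.
With a=0 it equals 262; the coefficient of a is -23 (from the two edges through K).
So -23·a + 262 = 2·269 = 538 ⇒ a = -12.

-12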